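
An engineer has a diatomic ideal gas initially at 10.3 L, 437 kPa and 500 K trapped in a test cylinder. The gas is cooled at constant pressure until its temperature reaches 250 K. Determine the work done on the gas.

2250 J

n = P₁V₁/(RT₁) = 437×10.3/(8.314×500) = 1.08 mol.
Isobaric: P stays 437 kPa; V/T = const ⇒ T₂ = 250 K, V₂ = 5.15 L.
W = PΔV = 437×(5.15−10.3) kPa·L = -2250 J.
Work done on the gas = −W_by = 2250 J.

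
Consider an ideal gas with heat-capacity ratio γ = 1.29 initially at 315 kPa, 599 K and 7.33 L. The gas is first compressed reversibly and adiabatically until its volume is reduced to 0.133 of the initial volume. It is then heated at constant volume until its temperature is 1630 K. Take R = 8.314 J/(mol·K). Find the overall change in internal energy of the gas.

13700 J

n = P₁V₁/(RT₁) = 315×7.33/(8.314×599) = 0.464 mol.
Step 1 — Adiabatic: TV^(γ−1) = const ⇒ T₂ = 599×(7.52)^0.290 = 1080 K; PV^γ = const ⇒ P₂ = 4250 kPa.
ΔU = nCvΔT = 0.464×28.7×(1080−599) = 6330 J.
Q = 0 for an adiabatic process, so W = −ΔU = -6330 J.
State after step 1: P = 4250 kPa, V = 0.975 L, T = 1080 K.
Step 2 — Isochoric: V stays 0.975 L; P/T = const ⇒ T₂ = 1630 K, P₂ = 6440 kPa.
W = 0 (no volume change).
ΔU = nCvΔT = 0.464×28.7×(1630−1080) = 7370 J.
Q = ΔU = 7370 J.
Net over both steps: W = -6330 J, Q = 7370 J, ΔU = 13700 J.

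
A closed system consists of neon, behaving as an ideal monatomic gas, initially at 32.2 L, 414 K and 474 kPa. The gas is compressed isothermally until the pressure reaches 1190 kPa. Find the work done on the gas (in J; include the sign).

14000 J

n = P₁V₁/(RT₁) = 474×32.2/(8.314×414) = 4.43 mol.
Isothermal: T stays 414 K; PV = const ⇒ V₂ = 12.8 L, P₂ = 1190 kPa.
W = nRT ln(V₂/V₁) = 4.43×8.314×414×ln(0.398) = -14000 J.
Work done on the gas = −W_by = 14000 J.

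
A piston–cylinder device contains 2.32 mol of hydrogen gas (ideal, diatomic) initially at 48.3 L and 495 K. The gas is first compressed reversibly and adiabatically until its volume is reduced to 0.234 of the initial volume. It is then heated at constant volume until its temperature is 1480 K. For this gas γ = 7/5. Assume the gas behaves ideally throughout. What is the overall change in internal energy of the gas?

P₁ = nRT₁/V₁ = 2.32×8.314×495/48.3 = 198 kPa.
Step 1 — Adiabatic: TV^(γ−1) = const ⇒ T₂ = 495×(4.27)^0.400 = 885 K; PV^γ = const ⇒ P₂ = 1510 kPa.
ΔU = nCvΔT = 2.32×20.8×(885−495) = 18800 J.
Q = 0 for an adiabatic process, so W = −ΔU = -18800 J.
State after step 1: P = 1510 kPa, V = 11.3 L, T = 885 K.
Step 2 — Isochoric: V stays 11.3 L; P/T = const ⇒ T₂ = 1480 K, P₂ = 2530 kPa.
W = 0 (no volume change).
ΔU = nCvΔT = 2.32×20.8×(1480−885) = 28700 J.
Q = ΔU = 28700 J.
Net over both steps: W = -18800 J, Q = 28700 J, ΔU = 47500 J.

47500 J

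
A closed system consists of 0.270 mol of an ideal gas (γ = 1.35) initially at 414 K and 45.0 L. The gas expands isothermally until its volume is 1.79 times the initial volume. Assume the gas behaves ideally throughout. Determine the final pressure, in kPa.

11.5 kPa

P₁ = nRT₁/V₁ = 0.270×8.314×414/45.0 = 20.7 kPa.
Isothermal: T stays 414 K; PV = const ⇒ V₂ = 80.5 L, P₂ = 11.5 kPa.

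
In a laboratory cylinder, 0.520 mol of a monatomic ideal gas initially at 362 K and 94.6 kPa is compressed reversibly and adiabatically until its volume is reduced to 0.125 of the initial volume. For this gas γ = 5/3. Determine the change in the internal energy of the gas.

7040 J

V₁ = nRT₁/P₁ = 0.520×8.314×362/94.6 = 16.5 L.
Adiabatic: TV^(γ−1) = const ⇒ T₂ = 362×(8.00)^0.667 = 1450 K; PV^γ = const ⇒ P₂ = 3030 kPa.
For an ideal gas ΔU = nCvΔT with Cv = (3/2)R = 12.5 J/(mol·K).
ΔU = 0.520×12.5×(1450−362) = 7040 J.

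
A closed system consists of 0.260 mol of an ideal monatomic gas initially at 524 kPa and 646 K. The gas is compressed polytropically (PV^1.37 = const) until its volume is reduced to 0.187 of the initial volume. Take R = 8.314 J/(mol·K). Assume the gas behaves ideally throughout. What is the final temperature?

V₁ = nRT₁/P₁ = 0.260×8.314×646/524 = 2.66 L.
Polytropic n=1.37: T₂ = T₁(V₁/V₂)^(n−1) = 646×(5.35)^0.37 = 1200 K; P₂ = P₁(V₁/V₂)^n = 5210 kPa.

1200 K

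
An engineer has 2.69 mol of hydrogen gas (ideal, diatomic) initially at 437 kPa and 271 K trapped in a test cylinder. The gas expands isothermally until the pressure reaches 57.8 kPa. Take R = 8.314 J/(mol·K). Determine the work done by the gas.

V₁ = nRT₁/P₁ = 2.69×8.314×271/437 = 13.9 L.
Isothermal: T stays 271 K; PV = const ⇒ V₂ = 105 L, P₂ = 57.8 kPa.
W = nRT ln(V₂/V₁) = 2.69×8.314×271×ln(7.56) = 12300 J.

12300 J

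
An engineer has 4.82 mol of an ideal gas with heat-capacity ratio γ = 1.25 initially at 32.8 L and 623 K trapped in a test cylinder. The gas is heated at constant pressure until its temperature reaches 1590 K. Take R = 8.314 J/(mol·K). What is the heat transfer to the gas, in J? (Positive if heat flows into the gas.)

194000 J

P₁ = nRT₁/V₁ = 4.82×8.314×623/32.8 = 761 kPa.
Isobaric: P stays 761 kPa; V/T = const ⇒ T₂ = 1590 K, V₂ = 83.7 L.
W = PΔV = 761×(83.7−32.8) kPa·L = 38800 J.
ΔU = nCvΔT = 4.82×33.3×(1590−623) = 155000 J.
Q = ΔU + W = nCpΔT = 194000 J.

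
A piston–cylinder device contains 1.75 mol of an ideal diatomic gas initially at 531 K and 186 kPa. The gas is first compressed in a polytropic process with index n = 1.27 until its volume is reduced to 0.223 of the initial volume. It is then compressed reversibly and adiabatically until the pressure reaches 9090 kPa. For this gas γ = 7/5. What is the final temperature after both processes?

V₁ = nRT₁/P₁ = 1.75×8.314×531/186 = 41.5 L.
Step 1 — Polytropic n=1.27: T₂ = T₁(V₁/V₂)^(n−1) = 531×(4.48)^0.27 = 796 K; P₂ = P₁(V₁/V₂)^n = 1250 kPa.
W = (P₁V₁−P₂V₂)/(n−1) = (186×41.5−1250×9.26)/0.27 = -14300 J.
ΔU = nCvΔT = 1.75×20.8×(796−531) = 9650 J.
Q = ΔU + W = -4650 J.
State after step 1: P = 1250 kPa, V = 9.26 L, T = 796 K.
Step 2 — Adiabatic: T₂/T₁ = (P₂/P₁)^((γ−1)/γ) ⇒ T₂ = 796×(7.27)^0.286 = 1400 K; V₂ = 2.25 L.
ΔU = nCvΔT = 1.75×20.8×(1400−796) = 22100 J.
Q = 0 for an adiabatic process, so W = −ΔU = -22100 J.
Net over both steps: W = -36400 J, Q = -4650 J, ΔU = 31700 J.

1400 K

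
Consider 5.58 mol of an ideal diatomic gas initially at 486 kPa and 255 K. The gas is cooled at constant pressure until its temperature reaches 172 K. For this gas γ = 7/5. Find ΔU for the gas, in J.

-9630 J

V₁ = nRT₁/P₁ = 5.58×8.314×255/486 = 24.3 L.
Isobaric: P stays 486 kPa; V/T = const ⇒ T₂ = 172 K, V₂ = 16.4 L.
For an ideal gas ΔU = nCvΔT with Cv = (5/2)R = 20.8 J/(mol·K).
ΔU = 5.58×20.8×(172−255) = -9630 J.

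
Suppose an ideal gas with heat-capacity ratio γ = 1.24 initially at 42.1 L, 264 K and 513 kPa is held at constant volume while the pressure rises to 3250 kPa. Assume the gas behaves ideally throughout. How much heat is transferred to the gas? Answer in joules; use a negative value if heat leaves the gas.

n = P₁V₁/(RT₁) = 513×42.1/(8.314×264) = 9.84 mol.
Isochoric: V stays 42.1 L; P/T = const ⇒ T₂ = 1670 K, P₂ = 3250 kPa.
W = 0 (no volume change).
ΔU = nCvΔT = 9.84×34.6×(1670−264) = 480000 J.
Q = ΔU = 480000 J.

480000 J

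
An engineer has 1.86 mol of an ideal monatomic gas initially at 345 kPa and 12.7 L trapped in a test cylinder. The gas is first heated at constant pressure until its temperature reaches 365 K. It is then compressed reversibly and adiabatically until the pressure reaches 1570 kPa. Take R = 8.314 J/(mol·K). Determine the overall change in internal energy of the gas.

T₁ = P₁V₁/(nR) = 345×12.7/(1.86×8.314) = 283 K.
Step 1 — Isobaric: P stays 345 kPa; V/T = const ⇒ T₂ = 365 K, V₂ = 16.4 L.
W = PΔV = 345×(16.4−12.7) kPa·L = 1260 J.
ΔU = nCvΔT = 1.86×12.5×(365−283) = 1890 J.
Q = ΔU + W = nCpΔT = 3160 J.
State after step 1: P = 345 kPa, V = 16.4 L, T = 365 K.
Step 2 — Adiabatic: T₂/T₁ = (P₂/P₁)^((γ−1)/γ) ⇒ T₂ = 365×(4.55)^0.400 = 669 K; V₂ = 6.59 L.
ΔU = nCvΔT = 1.86×12.5×(669−365) = 7060 J.
Q = 0 for an adiabatic process, so W = −ΔU = -7060 J.
Net over both steps: W = -5790 J, Q = 3160 J, ΔU = 8950 J.

8950 J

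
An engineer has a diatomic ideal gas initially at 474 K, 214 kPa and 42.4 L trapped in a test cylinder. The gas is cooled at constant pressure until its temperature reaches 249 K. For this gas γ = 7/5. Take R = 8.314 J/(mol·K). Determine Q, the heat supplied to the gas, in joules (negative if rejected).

n = P₁V₁/(RT₁) = 214×42.4/(8.314×474) = 2.30 mol.
Isobaric: P stays 214 kPa; V/T = const ⇒ T₂ = 249 K, V₂ = 22.3 L.
W = PΔV = 214×(22.3−42.4) kPa·L = -4310 J.
ΔU = nCvΔT = 2.30×20.8×(249−474) = -10800 J.
Q = ΔU + W = nCpΔT = -15100 J.

-15100 J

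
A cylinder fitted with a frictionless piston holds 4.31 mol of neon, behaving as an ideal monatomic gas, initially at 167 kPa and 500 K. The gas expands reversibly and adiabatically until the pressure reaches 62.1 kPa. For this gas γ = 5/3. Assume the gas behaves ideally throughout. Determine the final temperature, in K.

337 K

V₁ = nRT₁/P₁ = 4.31×8.314×500/167 = 107 L.
Adiabatic: T₂/T₁ = (P₂/P₁)^((γ−1)/γ) ⇒ T₂ = 500×(0.372)^0.400 = 337 K; V₂ = 194 L.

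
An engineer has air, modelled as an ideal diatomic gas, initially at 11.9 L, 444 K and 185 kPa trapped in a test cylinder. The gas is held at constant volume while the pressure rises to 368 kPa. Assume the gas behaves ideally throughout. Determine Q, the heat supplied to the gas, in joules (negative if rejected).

n = P₁V₁/(RT₁) = 185×11.9/(8.314×444) = 0.596 mol.
Isochoric: V stays 11.9 L; P/T = const ⇒ T₂ = 883 K, P₂ = 368 kPa.
W = 0 (no volume change).
ΔU = nCvΔT = 0.596×20.8×(883−444) = 5440 J.
Q = ΔU = 5440 J.

5440 J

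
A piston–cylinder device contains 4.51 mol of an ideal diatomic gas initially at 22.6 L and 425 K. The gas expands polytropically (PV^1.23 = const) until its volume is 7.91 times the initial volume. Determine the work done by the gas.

26200 J

P₁ = nRT₁/V₁ = 4.51×8.314×425/22.6 = 705 kPa.
Polytropic n=1.23: T₂ = T₁(V₁/V₂)^(n−1) = 425×(0.126)^0.23 = 264 K; P₂ = P₁(V₁/V₂)^n = 55.4 kPa.
W = (P₁V₁−P₂V₂)/(n−1) = (705×22.6−55.4×179)/0.23 = 26200 J.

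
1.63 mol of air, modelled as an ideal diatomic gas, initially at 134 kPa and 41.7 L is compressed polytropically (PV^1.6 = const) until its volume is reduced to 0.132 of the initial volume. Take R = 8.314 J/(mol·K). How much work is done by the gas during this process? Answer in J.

-22100 J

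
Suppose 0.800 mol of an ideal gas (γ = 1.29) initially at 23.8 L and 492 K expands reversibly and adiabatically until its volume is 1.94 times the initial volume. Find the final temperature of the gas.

P₁ = nRT₁/V₁ = 0.800×8.314×492/23.8 = 137 kPa.
Adiabatic: TV^(γ−1) = const ⇒ T₂ = 492×(0.515)^0.290 = 406 K; PV^γ = const ⇒ P₂ = 58.5 kPa.

406 K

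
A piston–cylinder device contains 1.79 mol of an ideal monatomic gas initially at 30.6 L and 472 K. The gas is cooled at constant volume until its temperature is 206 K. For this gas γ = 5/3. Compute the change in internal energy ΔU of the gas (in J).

-5940 J

P₁ = nRT₁/V₁ = 1.79×8.314×472/30.6 = 230 kPa.
Isochoric: V stays 30.6 L; P/T = const ⇒ T₂ = 206 K, P₂ = 100 kPa.
For an ideal gas ΔU = nCvΔT with Cv = (3/2)R = 12.5 J/(mol·K).
ΔU = 1.79×12.5×(206−472) = -5940 J.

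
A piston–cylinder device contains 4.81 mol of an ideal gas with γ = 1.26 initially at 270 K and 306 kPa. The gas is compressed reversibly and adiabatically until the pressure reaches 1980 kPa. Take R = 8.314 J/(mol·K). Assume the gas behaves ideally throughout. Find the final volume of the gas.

8.02 L

V₁ = nRT₁/P₁ = 4.81×8.314×270/306 = 35.3 L.
Adiabatic: T₂/T₁ = (P₂/P₁)^((γ−1)/γ) ⇒ T₂ = 270×(6.47)^0.206 = 397 K; V₂ = 8.02 L.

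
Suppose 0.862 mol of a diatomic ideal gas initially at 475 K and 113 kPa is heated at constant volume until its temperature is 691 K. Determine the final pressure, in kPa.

164 kPa

V₁ = nRT₁/P₁ = 0.862×8.314×475/113 = 30.1 L.
Isochoric: V stays 30.1 L; P/T = const ⇒ T₂ = 691 K, P₂ = 164 kPa.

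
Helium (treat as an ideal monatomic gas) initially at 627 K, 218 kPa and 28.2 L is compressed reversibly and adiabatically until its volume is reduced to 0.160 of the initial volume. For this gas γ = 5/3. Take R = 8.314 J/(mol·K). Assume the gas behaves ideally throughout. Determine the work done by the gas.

-22100 J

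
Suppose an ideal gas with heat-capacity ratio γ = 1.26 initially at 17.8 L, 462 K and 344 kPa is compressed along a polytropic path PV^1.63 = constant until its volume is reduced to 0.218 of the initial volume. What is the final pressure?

Polytropic n=1.63: T₂ = T₁(V₁/V₂)^(n−1) = 462×(4.59)^0.63 = 1210 K; P₂ = P₁(V₁/V₂)^n = 4120 kPa.

4120 kPa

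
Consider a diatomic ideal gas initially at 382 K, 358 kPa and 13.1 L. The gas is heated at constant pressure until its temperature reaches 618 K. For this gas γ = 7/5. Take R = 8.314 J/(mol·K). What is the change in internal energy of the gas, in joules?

7240 J

n = P₁V₁/(RT₁) = 358×13.1/(8.314×382) = 1.48 mol.
Isobaric: P stays 358 kPa; V/T = const ⇒ T₂ = 618 K, V₂ = 21.2 L.
For an ideal gas ΔU = nCvΔT with Cv = (5/2)R = 20.8 J/(mol·K).
ΔU = 1.48×20.8×(618−382) = 7240 J.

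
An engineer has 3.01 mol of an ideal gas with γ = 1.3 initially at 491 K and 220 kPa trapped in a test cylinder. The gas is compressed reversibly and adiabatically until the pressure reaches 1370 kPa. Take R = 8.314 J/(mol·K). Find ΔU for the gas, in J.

V₁ = nRT₁/P₁ = 3.01×8.314×491/220 = 55.9 L.
Adiabatic: T₂/T₁ = (P₂/P₁)^((γ−1)/γ) ⇒ T₂ = 491×(6.23)^0.231 = 749 K; V₂ = 13.7 L.
For an ideal gas ΔU = nCvΔT with Cv = R/(γ−1) = 27.7 J/(mol·K).
ΔU = 3.01×27.7×(749−491) = 21500 J.

21500 J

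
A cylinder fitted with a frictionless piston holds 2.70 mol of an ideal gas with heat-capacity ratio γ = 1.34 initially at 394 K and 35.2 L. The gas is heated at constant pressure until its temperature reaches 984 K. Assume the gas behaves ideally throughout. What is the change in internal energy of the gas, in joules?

P₁ = nRT₁/V₁ = 2.70×8.314×394/35.2 = 251 kPa.
Isobaric: P stays 251 kPa; V/T = const ⇒ T₂ = 984 K, V₂ = 87.9 L.
For an ideal gas ΔU = nCvΔT with Cv = R/(γ−1) = 24.5 J/(mol·K).
ΔU = 2.70×24.5×(984−394) = 39000 J.

39000 J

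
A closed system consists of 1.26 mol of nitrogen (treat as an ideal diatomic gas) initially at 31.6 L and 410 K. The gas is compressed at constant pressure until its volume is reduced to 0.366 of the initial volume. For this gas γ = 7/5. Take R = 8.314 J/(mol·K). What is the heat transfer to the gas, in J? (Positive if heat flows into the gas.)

P₁ = nRT₁/V₁ = 1.26×8.314×410/31.6 = 136 kPa.
Isobaric: P stays 136 kPa; V/T = const ⇒ T₂ = 150 K, V₂ = 11.6 L.
W = PΔV = 136×(11.6−31.6) kPa·L = -2720 J.
ΔU = nCvΔT = 1.26×20.8×(150−410) = -6810 J.
Q = ΔU + W = nCpΔT = -9530 J.

-9530 J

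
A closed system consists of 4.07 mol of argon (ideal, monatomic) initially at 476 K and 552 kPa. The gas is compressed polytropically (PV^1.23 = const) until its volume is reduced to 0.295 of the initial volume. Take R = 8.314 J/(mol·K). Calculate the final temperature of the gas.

V₁ = nRT₁/P₁ = 4.07×8.314×476/552 = 29.2 L.
Polytropic n=1.23: T₂ = T₁(V₁/V₂)^(n−1) = 476×(3.39)^0.23 = 630 K; P₂ = P₁(V₁/V₂)^n = 2480 kPa.

630 K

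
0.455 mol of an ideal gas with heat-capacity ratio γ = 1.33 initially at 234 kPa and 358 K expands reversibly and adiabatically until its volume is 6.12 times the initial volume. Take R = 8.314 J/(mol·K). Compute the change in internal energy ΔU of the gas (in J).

V₁ = nRT₁/P₁ = 0.455×8.314×358/234 = 5.79 L.
Adiabatic: TV^(γ−1) = const ⇒ T₂ = 358×(0.163)^0.330 = 197 K; PV^γ = const ⇒ P₂ = 21.0 kPa.
For an ideal gas ΔU = nCvΔT with Cv = R/(γ−1) = 25.2 J/(mol·K).
ΔU = 0.455×25.2×(197−358) = -1850 J.

-1850 J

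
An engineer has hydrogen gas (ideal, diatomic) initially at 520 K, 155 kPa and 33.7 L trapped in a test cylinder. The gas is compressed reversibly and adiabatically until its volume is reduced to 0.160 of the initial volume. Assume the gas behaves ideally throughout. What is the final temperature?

1080 K

Adiabatic: TV^(γ−1) = const ⇒ T₂ = 520×(6.25)^0.400 = 1080 K; PV^γ = const ⇒ P₂ = 2020 kPa.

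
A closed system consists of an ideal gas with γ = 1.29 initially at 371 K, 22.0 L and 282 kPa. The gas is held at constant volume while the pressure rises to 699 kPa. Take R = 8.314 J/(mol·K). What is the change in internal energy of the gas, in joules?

n = P₁V₁/(RT₁) = 282×22.0/(8.314×371) = 2.01 mol.
Isochoric: V stays 22.0 L; P/T = const ⇒ T₂ = 920 K, P₂ = 699 kPa.
For an ideal gas ΔU = nCvΔT with Cv = R/(γ−1) = 28.7 J/(mol·K).
ΔU = 2.01×28.7×(920−371) = 31600 J.

31600 J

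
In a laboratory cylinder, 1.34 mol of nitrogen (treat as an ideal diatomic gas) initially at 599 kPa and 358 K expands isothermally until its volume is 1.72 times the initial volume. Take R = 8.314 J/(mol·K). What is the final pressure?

V₁ = nRT₁/P₁ = 1.34×8.314×358/599 = 6.66 L.
Isothermal: T stays 358 K; PV = const ⇒ V₂ = 11.5 L, P₂ = 348 kPa.

348 kPa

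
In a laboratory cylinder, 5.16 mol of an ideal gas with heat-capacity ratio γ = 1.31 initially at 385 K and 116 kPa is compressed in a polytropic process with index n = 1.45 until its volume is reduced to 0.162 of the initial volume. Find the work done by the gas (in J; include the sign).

-46600 J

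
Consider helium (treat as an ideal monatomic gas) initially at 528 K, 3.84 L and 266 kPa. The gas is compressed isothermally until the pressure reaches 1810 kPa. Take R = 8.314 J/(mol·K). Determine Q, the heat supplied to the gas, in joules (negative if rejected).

n = P₁V₁/(RT₁) = 266×3.84/(8.314×528) = 0.233 mol.
Isothermal: T stays 528 K; PV = const ⇒ V₂ = 0.564 L, P₂ = 1810 kPa.
ΔU = 0 (ideal gas, T constant).
W = nRT ln(V₂/V₁) = 0.233×8.314×528×ln(0.147) = -1960 J.
Q = ΔU + W = -1960 J.

-1960 J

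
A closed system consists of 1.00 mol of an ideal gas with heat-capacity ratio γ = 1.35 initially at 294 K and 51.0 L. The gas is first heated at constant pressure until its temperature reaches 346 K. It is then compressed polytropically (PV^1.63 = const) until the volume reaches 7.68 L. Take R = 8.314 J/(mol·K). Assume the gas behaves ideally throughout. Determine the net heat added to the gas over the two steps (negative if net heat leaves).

P₁ = nRT₁/V₁ = 1.00×8.314×294/51.0 = 47.9 kPa.
Step 1 — Isobaric: P stays 47.9 kPa; V/T = const ⇒ T₂ = 346 K, V₂ = 60.0 L.
W = PΔV = 47.9×(60.0−51.0) kPa·L = 432 J.
ΔU = nCvΔT = 1.00×23.8×(346−294) = 1240 J.
Q = ΔU + W = nCpΔT = 1670 J.
State after step 1: P = 47.9 kPa, V = 60.0 L, T = 346 K.
Step 2 — Polytropic n=1.63: T₂ = T₁(V₁/V₂)^(n−1) = 346×(7.82)^0.63 = 1260 K; P₂ = P₁(V₁/V₂)^n = 1370 kPa.
W = (P₁V₁−P₂V₂)/(n−1) = (47.9×60.0−1370×7.68)/0.63 = -12100 J.
ΔU = nCvΔT = 1.00×23.8×(1260−346) = 21800 J.
Q = ΔU + W = 9690 J.
Net over both steps: W = -11700 J, Q = 11400 J, ΔU = 23000 J.

11400 J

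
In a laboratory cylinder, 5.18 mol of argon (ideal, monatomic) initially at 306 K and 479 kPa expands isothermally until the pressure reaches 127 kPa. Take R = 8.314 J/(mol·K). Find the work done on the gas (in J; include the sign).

V₁ = nRT₁/P₁ = 5.18×8.314×306/479 = 27.5 L.
Isothermal: T stays 306 K; PV = const ⇒ V₂ = 104 L, P₂ = 127 kPa.
W = nRT ln(V₂/V₁) = 5.18×8.314×306×ln(3.77) = 17500 J.
Work done on the gas = −W_by = -17500 J.

-17500 J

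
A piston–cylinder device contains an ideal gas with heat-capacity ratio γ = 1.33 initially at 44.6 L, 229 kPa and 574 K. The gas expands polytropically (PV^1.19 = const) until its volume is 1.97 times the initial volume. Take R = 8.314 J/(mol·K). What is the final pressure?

Polytropic n=1.19: T₂ = T₁(V₁/V₂)^(n−1) = 574×(0.508)^0.19 = 505 K; P₂ = P₁(V₁/V₂)^n = 102 kPa.

102 kPa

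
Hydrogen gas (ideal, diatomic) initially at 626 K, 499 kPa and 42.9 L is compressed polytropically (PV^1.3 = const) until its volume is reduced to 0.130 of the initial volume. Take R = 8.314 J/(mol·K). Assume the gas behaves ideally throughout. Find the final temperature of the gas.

Polytropic n=1.3: T₂ = T₁(V₁/V₂)^(n−1) = 626×(7.69)^0.30 = 1150 K; P₂ = P₁(V₁/V₂)^n = 7080 kPa.

1150 K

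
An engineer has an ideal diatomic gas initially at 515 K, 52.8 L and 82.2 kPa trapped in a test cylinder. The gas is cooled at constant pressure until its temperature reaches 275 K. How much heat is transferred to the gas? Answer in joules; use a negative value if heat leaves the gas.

n = P₁V₁/(RT₁) = 82.2×52.8/(8.314×515) = 1.01 mol.
Isobaric: P stays 82.2 kPa; V/T = const ⇒ T₂ = 275 K, V₂ = 28.2 L.
W = PΔV = 82.2×(28.2−52.8) kPa·L = -2020 J.
ΔU = nCvΔT = 1.01×20.8×(275−515) = -5060 J.
Q = ΔU + W = nCpΔT = -7080 J.

-7080 J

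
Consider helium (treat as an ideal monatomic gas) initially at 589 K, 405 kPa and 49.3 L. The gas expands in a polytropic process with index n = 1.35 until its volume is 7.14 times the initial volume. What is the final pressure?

Polytropic n=1.35: T₂ = T₁(V₁/V₂)^(n−1) = 589×(0.140)^0.35 = 296 K; P₂ = P₁(V₁/V₂)^n = 28.5 kPa.

28.5 kPa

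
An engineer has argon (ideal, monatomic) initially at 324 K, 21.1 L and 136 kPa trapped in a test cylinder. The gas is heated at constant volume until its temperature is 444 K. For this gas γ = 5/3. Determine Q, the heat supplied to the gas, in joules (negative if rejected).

1590 J

n = P₁V₁/(RT₁) = 136×21.1/(8.314×324) = 1.07 mol.
Isochoric: V stays 21.1 L; P/T = const ⇒ T₂ = 444 K, P₂ = 186 kPa.
W = 0 (no volume change).
ΔU = nCvΔT = 1.07×12.5×(444−324) = 1590 J.
Q = ΔU = 1590 J.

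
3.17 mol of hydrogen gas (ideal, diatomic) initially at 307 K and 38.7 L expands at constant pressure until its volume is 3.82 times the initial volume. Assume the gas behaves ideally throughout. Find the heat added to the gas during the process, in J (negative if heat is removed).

P₁ = nRT₁/V₁ = 3.17×8.314×307/38.7 = 209 kPa.
Isobaric: P stays 209 kPa; V/T = const ⇒ T₂ = 1170 K, V₂ = 148 L.
W = PΔV = 209×(148−38.7) kPa·L = 22800 J.
ΔU = nCvΔT = 3.17×20.8×(1170−307) = 57000 J.
Q = ΔU + W = nCpΔT = 79900 J.

79900 J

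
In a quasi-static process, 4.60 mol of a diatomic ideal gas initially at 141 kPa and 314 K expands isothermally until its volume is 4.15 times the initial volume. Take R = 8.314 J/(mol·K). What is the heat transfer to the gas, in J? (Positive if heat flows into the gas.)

17100 J

V₁ = nRT₁/P₁ = 4.60×8.314×314/141 = 85.2 L.
Isothermal: T stays 314 K; PV = const ⇒ V₂ = 353 L, P₂ = 34.0 kPa.
ΔU = 0 (ideal gas, T constant).
W = nRT ln(V₂/V₁) = 4.60×8.314×314×ln(4.15) = 17100 J.
Q = ΔU + W = 17100 J.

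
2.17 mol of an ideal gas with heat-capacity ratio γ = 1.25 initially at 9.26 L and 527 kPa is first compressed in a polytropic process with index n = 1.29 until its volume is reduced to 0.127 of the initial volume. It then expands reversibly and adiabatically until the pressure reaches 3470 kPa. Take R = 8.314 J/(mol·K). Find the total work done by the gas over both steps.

T₁ = P₁V₁/(nR) = 527×9.26/(2.17×8.314) = 270 K.
Step 1 — Polytropic n=1.29: T₂ = T₁(V₁/V₂)^(n−1) = 270×(7.87)^0.29 = 492 K; P₂ = P₁(V₁/V₂)^n = 7550 kPa.
W = (P₁V₁−P₂V₂)/(n−1) = (527×9.26−7550×1.18)/0.29 = -13800 J.
ΔU = nCvΔT = 2.17×33.3×(492−270) = 16000 J.
Q = ΔU + W = 2210 J.
State after step 1: P = 7550 kPa, V = 1.18 L, T = 492 K.
Step 2 — Adiabatic: T₂/T₁ = (P₂/P₁)^((γ−1)/γ) ⇒ T₂ = 492×(0.460)^0.200 = 421 K; V₂ = 2.19 L.
ΔU = nCvΔT = 2.17×33.3×(421−492) = -5110 J.
Q = 0 for an adiabatic process, so W = −ΔU = 5110 J.
Net over both steps: W = -8670 J, Q = 2210 J, ΔU = 10900 J.

-8670 J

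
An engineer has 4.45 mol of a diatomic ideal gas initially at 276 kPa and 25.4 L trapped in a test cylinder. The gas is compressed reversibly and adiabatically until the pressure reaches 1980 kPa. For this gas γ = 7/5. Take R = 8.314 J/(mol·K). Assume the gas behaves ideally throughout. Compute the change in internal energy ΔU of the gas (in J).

T₁ = P₁V₁/(nR) = 276×25.4/(4.45×8.314) = 189 K.
Adiabatic: T₂/T₁ = (P₂/P₁)^((γ−1)/γ) ⇒ T₂ = 189×(7.17)^0.286 = 333 K; V₂ = 6.22 L.
For an ideal gas ΔU = nCvΔT with Cv = (5/2)R = 20.8 J/(mol·K).
ΔU = 4.45×20.8×(333−189) = 13200 J.

13200 J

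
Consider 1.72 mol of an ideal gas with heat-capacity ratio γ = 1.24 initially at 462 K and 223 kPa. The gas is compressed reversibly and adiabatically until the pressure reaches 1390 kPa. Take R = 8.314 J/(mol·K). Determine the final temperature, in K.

V₁ = nRT₁/P₁ = 1.72×8.314×462/223 = 29.6 L.
Adiabatic: T₂/T₁ = (P₂/P₁)^((γ−1)/γ) ⇒ T₂ = 462×(6.23)^0.194 = 658 K; V₂ = 6.77 L.

658 K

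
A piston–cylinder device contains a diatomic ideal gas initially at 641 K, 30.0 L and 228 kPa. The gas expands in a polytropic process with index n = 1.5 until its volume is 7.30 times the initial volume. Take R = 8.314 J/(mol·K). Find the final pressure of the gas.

11.6 kPa

Polytropic n=1.5: T₂ = T₁(V₁/V₂)^(n−1) = 641×(0.137)^0.50 = 237 K; P₂ = P₁(V₁/V₂)^n = 11.6 kPa.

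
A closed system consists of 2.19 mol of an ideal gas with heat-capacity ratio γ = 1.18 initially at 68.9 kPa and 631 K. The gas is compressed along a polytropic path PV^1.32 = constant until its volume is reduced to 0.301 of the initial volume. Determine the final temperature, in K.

V₁ = nRT₁/P₁ = 2.19×8.314×631/68.9 = 167 L.
Polytropic n=1.32: T₂ = T₁(V₁/V₂)^(n−1) = 631×(3.32)^0.32 = 927 K; P₂ = P₁(V₁/V₂)^n = 336 kPa.

927 K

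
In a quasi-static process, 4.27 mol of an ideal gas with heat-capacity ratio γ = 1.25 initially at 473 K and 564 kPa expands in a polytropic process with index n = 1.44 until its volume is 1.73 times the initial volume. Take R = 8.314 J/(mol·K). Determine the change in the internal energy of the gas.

-14400 J

V₁ = nRT₁/P₁ = 4.27×8.314×473/564 = 29.8 L.
Polytropic n=1.44: T₂ = T₁(V₁/V₂)^(n−1) = 473×(0.578)^0.44 = 372 K; P₂ = P₁(V₁/V₂)^n = 256 kPa.
For an ideal gas ΔU = nCvΔT with Cv = R/(γ−1) = 33.3 J/(mol·K).
ΔU = 4.27×33.3×(372−473) = -14400 J.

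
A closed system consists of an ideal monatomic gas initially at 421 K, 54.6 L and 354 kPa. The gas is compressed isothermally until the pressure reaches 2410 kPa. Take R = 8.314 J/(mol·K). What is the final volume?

8.02 L

Isothermal: T stays 421 K; PV = const ⇒ V₂ = 8.02 L, P₂ = 2410 kPa.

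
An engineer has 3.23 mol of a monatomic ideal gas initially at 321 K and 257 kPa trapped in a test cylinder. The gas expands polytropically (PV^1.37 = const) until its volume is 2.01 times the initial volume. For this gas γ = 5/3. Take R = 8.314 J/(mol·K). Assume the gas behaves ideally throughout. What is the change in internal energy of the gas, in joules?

V₁ = nRT₁/P₁ = 3.23×8.314×321/257 = 33.5 L.
Polytropic n=1.37: T₂ = T₁(V₁/V₂)^(n−1) = 321×(0.498)^0.37 = 248 K; P₂ = P₁(V₁/V₂)^n = 98.8 kPa.
For an ideal gas ΔU = nCvΔT with Cv = (3/2)R = 12.5 J/(mol·K).
ΔU = 3.23×12.5×(248−321) = -2940 J.

-2940 J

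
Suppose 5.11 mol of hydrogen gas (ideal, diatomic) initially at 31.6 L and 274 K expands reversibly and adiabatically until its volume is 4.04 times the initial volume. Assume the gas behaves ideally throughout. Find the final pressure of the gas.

52.2 kPa

P₁ = nRT₁/V₁ = 5.11×8.314×274/31.6 = 368 kPa.
Adiabatic: TV^(γ−1) = const ⇒ T₂ = 274×(0.248)^0.400 = 157 K; PV^γ = const ⇒ P₂ = 52.2 kPa.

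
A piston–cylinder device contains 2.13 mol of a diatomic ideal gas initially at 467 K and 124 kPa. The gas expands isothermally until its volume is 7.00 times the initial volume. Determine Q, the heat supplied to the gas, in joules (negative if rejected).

V₁ = nRT₁/P₁ = 2.13×8.314×467/124 = 66.7 L.
Isothermal: T stays 467 K; PV = const ⇒ V₂ = 467 L, P₂ = 17.7 kPa.
ΔU = 0 (ideal gas, T constant).
W = nRT ln(V₂/V₁) = 2.13×8.314×467×ln(7.00) = 16100 J.
Q = ΔU + W = 16100 J.

16100 J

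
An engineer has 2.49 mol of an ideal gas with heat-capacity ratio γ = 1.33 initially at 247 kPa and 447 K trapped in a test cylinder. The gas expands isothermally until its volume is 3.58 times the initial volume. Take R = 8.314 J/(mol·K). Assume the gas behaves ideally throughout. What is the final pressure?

V₁ = nRT₁/P₁ = 2.49×8.314×447/247 = 37.5 L.
Isothermal: T stays 447 K; PV = const ⇒ V₂ = 134 L, P₂ = 69.0 kPa.

69.0 kPa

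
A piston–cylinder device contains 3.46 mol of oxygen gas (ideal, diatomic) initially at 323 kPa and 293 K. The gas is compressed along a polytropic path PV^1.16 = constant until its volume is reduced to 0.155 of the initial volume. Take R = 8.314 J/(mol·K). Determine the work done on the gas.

V₁ = nRT₁/P₁ = 3.46×8.314×293/323 = 26.1 L.
Polytropic n=1.16: T₂ = T₁(V₁/V₂)^(n−1) = 293×(6.45)^0.16 = 395 K; P₂ = P₁(V₁/V₂)^n = 2810 kPa.
W = (P₁V₁−P₂V₂)/(n−1) = (323×26.1−2810×4.04)/0.16 = -18300 J.
Work done on the gas = −W_by = 18300 J.

18300 J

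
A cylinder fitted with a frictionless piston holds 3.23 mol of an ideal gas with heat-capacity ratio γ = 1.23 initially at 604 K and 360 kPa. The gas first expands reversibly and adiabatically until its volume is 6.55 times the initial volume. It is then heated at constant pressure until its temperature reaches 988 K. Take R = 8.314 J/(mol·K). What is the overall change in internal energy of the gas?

44800 J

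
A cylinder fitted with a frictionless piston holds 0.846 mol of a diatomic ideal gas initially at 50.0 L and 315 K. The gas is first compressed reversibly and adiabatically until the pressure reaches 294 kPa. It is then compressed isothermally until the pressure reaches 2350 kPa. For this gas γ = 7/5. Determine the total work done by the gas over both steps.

-11900 J

P₁ = nRT₁/V₁ = 0.846×8.314×315/50.0 = 44.3 kPa.
Step 1 — Adiabatic: T₂/T₁ = (P₂/P₁)^((γ−1)/γ) ⇒ T₂ = 315×(6.63)^0.286 = 541 K; V₂ = 12.9 L.
ΔU = nCvΔT = 0.846×20.8×(541−315) = 3970 J.
Q = 0 for an adiabatic process, so W = −ΔU = -3970 J.
State after step 1: P = 294 kPa, V = 12.9 L, T = 541 K.
Step 2 — Isothermal: T stays 541 K; PV = const ⇒ V₂ = 1.62 L, P₂ = 2350 kPa.
ΔU = 0 (ideal gas, T constant).
W = nRT ln(V₂/V₁) = 0.846×8.314×541×ln(0.125) = -7910 J.
Q = ΔU + W = -7910 J.
Net over both steps: W = -11900 J, Q = -7910 J, ΔU = 3970 J.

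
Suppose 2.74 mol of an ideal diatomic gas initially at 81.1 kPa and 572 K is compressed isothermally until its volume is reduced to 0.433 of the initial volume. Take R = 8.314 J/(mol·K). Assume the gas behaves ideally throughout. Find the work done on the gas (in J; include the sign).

10900 J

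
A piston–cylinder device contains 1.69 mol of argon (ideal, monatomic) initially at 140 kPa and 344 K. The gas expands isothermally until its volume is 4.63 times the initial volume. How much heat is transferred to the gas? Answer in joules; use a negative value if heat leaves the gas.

V₁ = nRT₁/P₁ = 1.69×8.314×344/140 = 34.5 L.
Isothermal: T stays 344 K; PV = const ⇒ V₂ = 160 L, P₂ = 30.2 kPa.
ΔU = 0 (ideal gas, T constant).
W = nRT ln(V₂/V₁) = 1.69×8.314×344×ln(4.63) = 7410 J.
Q = ΔU + W = 7410 J.

7410 J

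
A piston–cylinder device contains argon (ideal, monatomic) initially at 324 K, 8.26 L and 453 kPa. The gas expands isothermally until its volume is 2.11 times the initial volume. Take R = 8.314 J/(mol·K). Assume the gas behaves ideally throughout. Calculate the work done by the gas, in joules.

n = P₁V₁/(RT₁) = 453×8.26/(8.314×324) = 1.39 mol.
Isothermal: T stays 324 K; PV = const ⇒ V₂ = 17.4 L, P₂ = 215 kPa.
W = nRT ln(V₂/V₁) = 1.39×8.314×324×ln(2.11) = 2790 J.

2790 J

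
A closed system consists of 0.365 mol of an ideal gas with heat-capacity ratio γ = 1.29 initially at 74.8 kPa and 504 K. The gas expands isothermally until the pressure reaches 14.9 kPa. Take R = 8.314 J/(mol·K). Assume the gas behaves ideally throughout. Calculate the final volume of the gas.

103 L

V₁ = nRT₁/P₁ = 0.365×8.314×504/74.8 = 20.4 L.
Isothermal: T stays 504 K; PV = const ⇒ V₂ = 103 L, P₂ = 14.9 kPa.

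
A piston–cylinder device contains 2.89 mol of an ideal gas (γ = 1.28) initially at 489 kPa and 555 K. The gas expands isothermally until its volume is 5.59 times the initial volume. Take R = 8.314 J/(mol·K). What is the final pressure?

87.5 kPa

V₁ = nRT₁/P₁ = 2.89×8.314×555/489 = 27.3 L.
Isothermal: T stays 555 K; PV = const ⇒ V₂ = 152 L, P₂ = 87.5 kPa.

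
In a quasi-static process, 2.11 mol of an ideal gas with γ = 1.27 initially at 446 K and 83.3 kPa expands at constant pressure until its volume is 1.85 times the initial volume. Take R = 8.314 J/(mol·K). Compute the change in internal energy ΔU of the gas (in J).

V₁ = nRT₁/P₁ = 2.11×8.314×446/83.3 = 93.9 L.
Isobaric: P stays 83.3 kPa; V/T = const ⇒ T₂ = 825 K, V₂ = 174 L.
For an ideal gas ΔU = nCvΔT with Cv = R/(γ−1) = 30.8 J/(mol·K).
ΔU = 2.11×30.8×(825−446) = 24600 J.

24600 J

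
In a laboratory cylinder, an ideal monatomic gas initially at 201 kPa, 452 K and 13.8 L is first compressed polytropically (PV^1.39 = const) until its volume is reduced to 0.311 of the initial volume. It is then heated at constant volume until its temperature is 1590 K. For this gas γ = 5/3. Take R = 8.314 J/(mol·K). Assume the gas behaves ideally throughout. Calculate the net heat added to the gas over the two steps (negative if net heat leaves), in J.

6370 J

n = P₁V₁/(RT₁) = 201×13.8/(8.314×452) = 0.738 mol.
Step 1 — Polytropic n=1.39: T₂ = T₁(V₁/V₂)^(n−1) = 452×(3.22)^0.39 = 713 K; P₂ = P₁(V₁/V₂)^n = 1020 kPa.
W = (P₁V₁−P₂V₂)/(n−1) = (201×13.8−1020×4.29)/0.39 = -4100 J.
ΔU = nCvΔT = 0.738×12.5×(713−452) = 2400 J.
Q = ΔU + W = -1700 J.
State after step 1: P = 1020 kPa, V = 4.29 L, T = 713 K.
Step 2 — Isochoric: V stays 4.29 L; P/T = const ⇒ T₂ = 1590 K, P₂ = 2270 kPa.
W = 0 (no volume change).
ΔU = nCvΔT = 0.738×12.5×(1590−713) = 8070 J.
Q = ΔU = 8070 J.
Net over both steps: W = -4100 J, Q = 6370 J, ΔU = 10500 J.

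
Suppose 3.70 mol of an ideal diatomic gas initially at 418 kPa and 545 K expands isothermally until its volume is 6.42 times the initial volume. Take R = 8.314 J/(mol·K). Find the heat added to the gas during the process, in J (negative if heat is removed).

V₁ = nRT₁/P₁ = 3.70×8.314×545/418 = 40.1 L.
Isothermal: T stays 545 K; PV = const ⇒ V₂ = 257 L, P₂ = 65.1 kPa.
ΔU = 0 (ideal gas, T constant).
W = nRT ln(V₂/V₁) = 3.70×8.314×545×ln(6.42) = 31200 J.
Q = ΔU + W = 31200 J.

31200 J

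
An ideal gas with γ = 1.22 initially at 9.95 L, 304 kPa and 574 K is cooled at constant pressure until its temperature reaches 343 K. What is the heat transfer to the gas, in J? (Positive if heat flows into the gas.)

n = P₁V₁/(RT₁) = 304×9.95/(8.314×574) = 0.634 mol.
Isobaric: P stays 304 kPa; V/T = const ⇒ T₂ = 343 K, V₂ = 5.95 L.
W = PΔV = 304×(5.95−9.95) kPa·L = -1220 J.
ΔU = nCvΔT = 0.634×37.8×(343−574) = -5530 J.
Q = ΔU + W = nCpΔT = -6750 J.

-6750 J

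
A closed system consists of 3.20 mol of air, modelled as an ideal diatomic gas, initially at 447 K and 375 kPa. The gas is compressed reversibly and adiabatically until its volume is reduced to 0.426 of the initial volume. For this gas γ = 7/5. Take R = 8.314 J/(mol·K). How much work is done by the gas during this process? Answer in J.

-12100 J

V₁ = nRT₁/P₁ = 3.20×8.314×447/375 = 31.7 L.
Adiabatic: TV^(γ−1) = const ⇒ T₂ = 447×(2.35)^0.400 = 629 K; PV^γ = const ⇒ P₂ = 1240 kPa.
ΔU = nCvΔT = 3.20×20.8×(629−447) = 12100 J.
Q = 0 for an adiabatic process, so W = −ΔU = -12100 J.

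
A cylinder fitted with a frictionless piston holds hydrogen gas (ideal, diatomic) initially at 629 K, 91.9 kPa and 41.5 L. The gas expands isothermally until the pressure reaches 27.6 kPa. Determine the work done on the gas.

n = P₁V₁/(RT₁) = 91.9×41.5/(8.314×629) = 0.729 mol.
Isothermal: T stays 629 K; PV = const ⇒ V₂ = 138 L, P₂ = 27.6 kPa.
W = nRT ln(V₂/V₁) = 0.729×8.314×629×ln(3.33) = 4590 J.
Work done on the gas = −W_by = -4590 J.

-4590 J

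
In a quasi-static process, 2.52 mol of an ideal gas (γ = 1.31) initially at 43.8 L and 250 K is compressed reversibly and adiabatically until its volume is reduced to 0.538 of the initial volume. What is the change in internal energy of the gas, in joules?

P₁ = nRT₁/V₁ = 2.52×8.314×250/43.8 = 120 kPa.
Adiabatic: TV^(γ−1) = const ⇒ T₂ = 250×(1.86)^0.310 = 303 K; PV^γ = const ⇒ P₂ = 269 kPa.
For an ideal gas ΔU = nCvΔT with Cv = R/(γ−1) = 26.8 J/(mol·K).
ΔU = 2.52×26.8×(303−250) = 3580 J.

3580 J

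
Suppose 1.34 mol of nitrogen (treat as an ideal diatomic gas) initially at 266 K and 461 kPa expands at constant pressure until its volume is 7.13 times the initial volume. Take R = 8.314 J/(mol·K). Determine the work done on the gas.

V₁ = nRT₁/P₁ = 1.34×8.314×266/461 = 6.43 L.
Isobaric: P stays 461 kPa; V/T = const ⇒ T₂ = 1900 K, V₂ = 45.8 L.
W = PΔV = 461×(45.8−6.43) kPa·L = 18200 J.
Work done on the gas = −W_by = -18200 J.

-18200 J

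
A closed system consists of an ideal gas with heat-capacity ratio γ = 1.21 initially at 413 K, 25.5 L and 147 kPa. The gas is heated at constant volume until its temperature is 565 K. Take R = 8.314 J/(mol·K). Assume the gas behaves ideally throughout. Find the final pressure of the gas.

201 kPa

Isochoric: V stays 25.5 L; P/T = const ⇒ T₂ = 565 K, P₂ = 201 kPa.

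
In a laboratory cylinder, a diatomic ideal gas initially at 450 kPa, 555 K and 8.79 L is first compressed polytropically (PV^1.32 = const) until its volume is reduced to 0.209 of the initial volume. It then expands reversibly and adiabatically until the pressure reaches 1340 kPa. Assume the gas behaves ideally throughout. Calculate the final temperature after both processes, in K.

n = P₁V₁/(RT₁) = 450×8.79/(8.314×555) = 0.857 mol.
Step 1 — Polytropic n=1.32: T₂ = T₁(V₁/V₂)^(n−1) = 555×(4.78)^0.32 = 916 K; P₂ = P₁(V₁/V₂)^n = 3550 kPa.
W = (P₁V₁−P₂V₂)/(n−1) = (450×8.79−3550×1.84)/0.32 = -8040 J.
ΔU = nCvΔT = 0.857×20.8×(916−555) = 6430 J.
Q = ΔU + W = -1610 J.
State after step 1: P = 3550 kPa, V = 1.84 L, T = 916 K.
Step 2 — Adiabatic: T₂/T₁ = (P₂/P₁)^((γ−1)/γ) ⇒ T₂ = 916×(0.377)^0.286 = 693 K; V₂ = 3.69 L.
ΔU = nCvΔT = 0.857×20.8×(693−916) = -3970 J.
Q = 0 for an adiabatic process, so W = −ΔU = 3970 J.
Net over both steps: W = -4070 J, Q = -1610 J, ΔU = 2460 J.

693 K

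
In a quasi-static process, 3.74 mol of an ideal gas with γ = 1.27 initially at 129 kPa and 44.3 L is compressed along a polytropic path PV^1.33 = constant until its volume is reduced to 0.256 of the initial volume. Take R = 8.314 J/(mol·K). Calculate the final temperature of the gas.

T₁ = P₁V₁/(nR) = 129×44.3/(3.74×8.314) = 184 K.
Polytropic n=1.33: T₂ = T₁(V₁/V₂)^(n−1) = 184×(3.91)^0.33 = 288 K; P₂ = P₁(V₁/V₂)^n = 790 kPa.

288 K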